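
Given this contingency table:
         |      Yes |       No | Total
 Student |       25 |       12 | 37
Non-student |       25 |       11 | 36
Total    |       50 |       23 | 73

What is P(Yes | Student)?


P(Yes | Student) = 25/(25+12) = 25/37

P(Yes|Student) = 25/37 ≈ 67.57%


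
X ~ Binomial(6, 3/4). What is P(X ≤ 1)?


P(X ≤ 1) = Σ P(X=i) for i=0..1
P(X=0) = 1/4096
P(X=1) = 9/2048
Sum = 19/4096

P(X ≤ 1) = 19/4096 ≈ 0.46%


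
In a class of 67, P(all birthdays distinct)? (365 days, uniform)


P(all different) = Π(365-i)/365 for i=0..66
= (365/365)×(364/365)×...×(299/365)
= 0.001560

P ≈ 0.0016 ≈ 0.16%


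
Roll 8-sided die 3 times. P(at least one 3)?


P(no 3)^3 = (7/8)^3 = 343/512
P(≥1) = 1 - 343/512 = 169/512

P = 169/512 ≈ 33.01%


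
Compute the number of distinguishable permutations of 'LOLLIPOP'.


Letters: 8, freq: {'L': 3, 'O': 2, 'I': 1, 'P': 2}
8!/(3!×2!×1!×2!) = 40320/24 = 1680

1680


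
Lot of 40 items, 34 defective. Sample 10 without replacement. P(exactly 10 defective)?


Hypergeometric: C(34,10)×C(6,0)/C(40,10)
= 131128140×1/847660528 = 435/2812

P(X=10) = 435/2812 ≈ 15.47%


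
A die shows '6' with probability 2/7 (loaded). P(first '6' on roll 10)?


Geometric: P(X=10) = (1-p)^(k-1)×p = (5/7)^9×2/7 = 3906250/282475249

P(X=10) = 3906250/282475249 ≈ 1.38%


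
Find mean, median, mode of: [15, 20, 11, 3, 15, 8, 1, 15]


Sorted: [1, 3, 8, 11, 15, 15, 15, 20]
Mean = 88/8 = 11
Median = 13
Freq: {15: 3, 20: 1, 11: 1, 3: 1, 8: 1, 1: 1}
Mode: [15]

Mean=11, Median=13, Mode=15


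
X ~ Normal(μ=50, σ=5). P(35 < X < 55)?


z₁=(35-50)/5=-3.0, z₂=(55-50)/5=1.0
P = Φ(1.0) - Φ(-3.0) = 0.841345 - 0.001350 = 0.839995 ≈ 0.8400

P(35 < X < 55) ≈ 0.8400


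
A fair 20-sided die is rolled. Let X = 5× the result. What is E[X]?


E[die] = (1+20)/2 = 21/2
E[X] = 5 × 21/2 = 105/2

E[X] = 105/2


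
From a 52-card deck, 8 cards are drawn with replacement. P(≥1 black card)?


P(not a black card) = 26/52 = 1/2
P(none in 8 draws) = (1/2)^8 = 1/256
P(≥1 black card) = 1 - 1/256 = 255/256

P = 255/256 ≈ 99.61%


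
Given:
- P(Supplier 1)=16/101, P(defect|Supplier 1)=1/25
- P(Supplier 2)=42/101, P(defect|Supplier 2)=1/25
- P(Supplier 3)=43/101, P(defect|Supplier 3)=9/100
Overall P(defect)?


P(B) = Σ P(B|Aᵢ)×P(Aᵢ)
  1/25×16/101 = 16/2525
  1/25×42/101 = 42/2525
  9/100×43/101 = 387/10100
Sum = 619/10100

P(defect) = 619/10100 ≈ 6.13%


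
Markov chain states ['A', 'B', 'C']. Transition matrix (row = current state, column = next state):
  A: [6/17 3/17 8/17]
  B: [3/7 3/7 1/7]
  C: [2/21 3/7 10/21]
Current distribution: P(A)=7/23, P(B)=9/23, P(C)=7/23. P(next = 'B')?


P(next=B) = Σᵢ P(now=i)×P(i→B)
= 7/23×3/17 + 9/23×3/7 + 7/23×3/7
= 21/391 + 27/161 + 3/23 = 963/2737

P = 963/2737 ≈ 0.3518


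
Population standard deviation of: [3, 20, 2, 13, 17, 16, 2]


Mean = 73/7
  (3-73/7)²=2704/49
  (20-73/7)²=4489/49
  (2-73/7)²=3481/49
  (13-73/7)²=324/49
  (17-73/7)²=2116/49
  (16-73/7)²=1521/49
  (2-73/7)²=3481/49
Σ(x-μ)² = 2588/7
σ² = (2588/7)/7 = 2588/49

σ = √(2588/49) ≈ 7.2675


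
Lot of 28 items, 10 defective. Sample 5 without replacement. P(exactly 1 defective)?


Hypergeometric: C(10,1)×C(18,4)/C(28,5)
= 10×3060/98280 = 85/273

P(X=1) = 85/273 ≈ 31.14%


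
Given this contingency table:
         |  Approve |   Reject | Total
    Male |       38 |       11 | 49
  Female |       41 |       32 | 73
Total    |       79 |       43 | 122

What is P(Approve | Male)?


P(Approve | Male) = 38/(38+11) = 38/49

P(Approve|Male) = 38/49 ≈ 77.55%


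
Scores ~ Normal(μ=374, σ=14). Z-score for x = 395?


z = (x - μ)/σ = (395 - 374)/14 = 1.5

z = 1.5


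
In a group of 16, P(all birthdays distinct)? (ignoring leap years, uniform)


P(all different) = Π(365-i)/365 for i=0..15
= (365/365)×(364/365)×...×(350/365)
= 0.716396

P ≈ 0.7164 ≈ 71.64%


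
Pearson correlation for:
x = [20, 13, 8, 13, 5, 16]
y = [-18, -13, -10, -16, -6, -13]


n=6, Σx=75, Σy=-76, Σxy=-1055, Σx²=1083, Σy²=1054
r = (6×(-1055) - 75×(-76))/√((6×1083 - 75²)(6×1054 - (-76)²))
= -630/√(873×548) = -630/√478404 ≈ -630/691.6676 ≈ -0.9108

r ≈ -0.9108


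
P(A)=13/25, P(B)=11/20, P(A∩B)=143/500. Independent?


P(A)×P(B) = 143/500
P(A∩B) = 143/500
Equal ✓ → Independent

Yes, independent


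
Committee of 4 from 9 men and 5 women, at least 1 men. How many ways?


Count by #men:
  1M,3W: C(9,1)×C(5,3)=90
  2M,2W: C(9,2)×C(5,2)=360
  3M,1W: C(9,3)×C(5,1)=420
  4M,0W: C(9,4)×C(5,0)=126
Total = 996

996


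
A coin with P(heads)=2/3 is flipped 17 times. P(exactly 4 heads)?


Binomial: P(X=4) = C(17,4)×p^4×(1-p)^13
= 2380 × 16/81 × 1/1594323 = 38080/129140163

P(X=4) = 38080/129140163 ≈ 0.03%


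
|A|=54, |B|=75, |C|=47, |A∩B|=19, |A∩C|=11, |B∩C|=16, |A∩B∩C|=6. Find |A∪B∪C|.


|A∪B∪C| = 54+75+47-19-11-16+6 = 136

|A∪B∪C| = 136


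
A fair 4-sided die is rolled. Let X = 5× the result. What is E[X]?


E[die] = (1+4)/2 = 5/2
E[X] = 5 × 5/2 = 25/2

E[X] = 25/2


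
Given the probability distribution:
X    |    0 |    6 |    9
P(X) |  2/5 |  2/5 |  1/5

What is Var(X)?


E[X] = 21/5
E[X²] = 153/5
Var(X) = E[X²] - (E[X])² = 153/5 - 441/25 = 324/25

Var(X) = 324/25 ≈ 12.9600


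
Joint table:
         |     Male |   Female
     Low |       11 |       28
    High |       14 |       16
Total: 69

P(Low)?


P(Low) = (11+28)/69 = 39/69 = 13/23

P(Low) = 13/23 ≈ 56.52%


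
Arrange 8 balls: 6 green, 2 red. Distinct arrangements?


8!/(6!×2!) = 28

28


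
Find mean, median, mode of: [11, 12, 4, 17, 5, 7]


Sorted: [4, 5, 7, 11, 12, 17]
Mean = 56/6 = 28/3
Median = 9
Freq: {11: 1, 12: 1, 4: 1, 17: 1, 5: 1, 7: 1}
Mode: No mode

Mean=28/3, Median=9, Mode=No mode


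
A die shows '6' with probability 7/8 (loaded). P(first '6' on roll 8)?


Geometric: P(X=8) = (1-p)^(k-1)×p = (1/8)^7×7/8 = 7/16777216

P(X=8) = 7/16777216 ≈ 0.00%


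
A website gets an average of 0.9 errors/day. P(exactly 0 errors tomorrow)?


Poisson(λ=0.9): P(X=0) = e^(-λ)×λ^k/k!
= e^(-0.9) × 0.9^0 / 0!
≈ 0.4065696597 × 1 / 1 ≈ 0.406570

P(X=0) ≈ 0.406570 ≈ 40.66%


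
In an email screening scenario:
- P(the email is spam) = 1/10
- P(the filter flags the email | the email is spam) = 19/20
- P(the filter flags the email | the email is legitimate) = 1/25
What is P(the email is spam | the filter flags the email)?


Using Bayes' theorem:
P(A|B) = P(B|A)·P(A) / P(B)

P(the filter flags the email) = 19/20 × 1/10 + 1/25 × 9/10
= 19/200 + 9/250 = 131/1000

P(the email is spam|the filter flags the email) = (19/200) / (131/1000) = 95/131

P(the email is spam|the filter flags the email) = 95/131 ≈ 72.52%


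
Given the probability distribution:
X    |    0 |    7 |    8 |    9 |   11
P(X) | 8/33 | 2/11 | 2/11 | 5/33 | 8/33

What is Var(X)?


E[X] = 223/33
E[X²] = 2051/33
Var(X) = E[X²] - (E[X])² = 2051/33 - 49729/1089 = 17954/1089

Var(X) = 17954/1089 ≈ 16.4867


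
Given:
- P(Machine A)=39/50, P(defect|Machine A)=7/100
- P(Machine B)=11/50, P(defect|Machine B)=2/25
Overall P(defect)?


P(B) = Σ P(B|Aᵢ)×P(Aᵢ)
  7/100×39/50 = 273/5000
  2/25×11/50 = 11/625
Sum = 361/5000

P(defect) = 361/5000 ≈ 7.22%


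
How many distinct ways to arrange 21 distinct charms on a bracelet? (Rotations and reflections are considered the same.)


Free circular arrangements: rotations and reflections both identified.
(n-1)!/2 = 20!/2 = 2432902008176640000/2 = 1216451004088320000

1216451004088320000


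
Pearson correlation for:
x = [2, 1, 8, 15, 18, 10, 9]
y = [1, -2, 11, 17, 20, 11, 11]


n=7, Σx=63, Σy=69, Σxy=912, Σx²=799, Σy²=1057
r = (7×912 - 63×69)/√((7×799 - 63²)(7×1057 - 69²))
= 2037/√(1624×2638) = 2037/√4284112 ≈ 2037/2069.8097 ≈ 0.9841

r ≈ 0.9841


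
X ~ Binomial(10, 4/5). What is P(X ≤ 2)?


P(X ≤ 2) = Σ P(X=i) for i=0..2
P(X=0) = 1/9765625
P(X=1) = 8/1953125
P(X=2) = 144/1953125
Sum = 761/9765625

P(X ≤ 2) = 761/9765625 ≈ 0.01%


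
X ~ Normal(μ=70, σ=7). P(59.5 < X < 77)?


z₁=(59.5-70)/7=-1.5, z₂=(77-70)/7=1.0
P = Φ(1.0) - Φ(-1.5) = 0.841345 - 0.066807 = 0.774538 ≈ 0.7745

P(59.5 < X < 77) ≈ 0.7745


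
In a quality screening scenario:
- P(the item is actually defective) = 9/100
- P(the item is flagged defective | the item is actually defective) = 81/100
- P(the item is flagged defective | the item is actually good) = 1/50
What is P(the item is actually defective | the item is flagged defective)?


Using Bayes' theorem:
P(A|B) = P(B|A)·P(A) / P(B)

P(the item is flagged defective) = 81/100 × 9/100 + 1/50 × 91/100
= 729/10000 + 91/5000 = 911/10000

P(the item is actually defective|the item is flagged defective) = (729/10000) / (911/10000) = 729/911

P(the item is actually defective|the item is flagged defective) = 729/911 ≈ 80.02%


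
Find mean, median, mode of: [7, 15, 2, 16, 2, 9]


Sorted: [2, 2, 7, 9, 15, 16]
Mean = 51/6 = 17/2
Median = 8
Freq: {7: 1, 15: 1, 2: 2, 16: 1, 9: 1}
Mode: [2]

Mean=17/2, Median=8, Mode=2


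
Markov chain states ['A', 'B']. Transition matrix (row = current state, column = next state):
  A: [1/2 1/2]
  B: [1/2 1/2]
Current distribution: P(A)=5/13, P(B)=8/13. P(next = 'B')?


P(next=B) = Σᵢ P(now=i)×P(i→B)
= 5/13×1/2 + 8/13×1/2
= 5/26 + 4/13 = 1/2

P = 1/2 ≈ 0.5000


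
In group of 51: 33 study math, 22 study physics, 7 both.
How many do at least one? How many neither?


|A∪B| = 33+22-7 = 48
Neither = 51-48 = 3

At least one: 48; Neither: 3


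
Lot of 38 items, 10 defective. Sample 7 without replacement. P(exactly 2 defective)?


Hypergeometric: C(10,2)×C(28,5)/C(38,7)
= 45×98280/12620256 = 184275/525844

P(X=2) = 184275/525844 ≈ 35.04%


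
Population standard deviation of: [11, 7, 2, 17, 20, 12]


Mean = 69/6 = 23/2
  (11-23/2)²=1/4
  (7-23/2)²=81/4
  (2-23/2)²=361/4
  (17-23/2)²=121/4
  (20-23/2)²=289/4
  (12-23/2)²=1/4
Σ(x-μ)² = 427/2
σ² = (427/2)/6 = 427/12

σ = √(427/12) ≈ 5.9652


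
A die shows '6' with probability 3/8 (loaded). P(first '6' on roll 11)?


Geometric: P(X=11) = (1-p)^(k-1)×p = (5/8)^10×3/8 = 29296875/8589934592

P(X=11) = 29296875/8589934592 ≈ 0.34%


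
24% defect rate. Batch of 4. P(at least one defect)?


P(all good) = (19/25)^4 = 130321/390625
P(≥1 defect) = 260304/390625

P = 260304/390625 ≈ 66.64%


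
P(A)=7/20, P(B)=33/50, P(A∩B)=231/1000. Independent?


P(A)×P(B) = 231/1000
P(A∩B) = 231/1000
Equal ✓ → Independent

Yes, independent


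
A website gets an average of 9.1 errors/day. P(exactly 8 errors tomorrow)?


Poisson(λ=9.1): P(X=8) = e^(-λ)×λ^k/k!
= e^(-9.1) × 9.1^8 / 8!
≈ 0.0001116658085 × 47025252.7615 / 40320 ≈ 0.130236

P(X=8) ≈ 0.130236 ≈ 13.02%


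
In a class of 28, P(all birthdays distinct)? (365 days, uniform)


P(all different) = Π(365-i)/365 for i=0..27
= (365/365)×(364/365)×...×(338/365)
= 0.345539

P ≈ 0.3455 ≈ 34.55%


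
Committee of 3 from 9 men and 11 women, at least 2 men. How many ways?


Count by #men:
  2M,1W: C(9,2)×C(11,1)=396
  3M,0W: C(9,3)×C(11,0)=84
Total = 480

480


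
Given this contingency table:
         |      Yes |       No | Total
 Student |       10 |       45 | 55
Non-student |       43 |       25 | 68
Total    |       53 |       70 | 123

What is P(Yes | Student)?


P(Yes | Student) = 10/(10+45) = 10/55 = 2/11

P(Yes|Student) = 2/11 ≈ 18.18%


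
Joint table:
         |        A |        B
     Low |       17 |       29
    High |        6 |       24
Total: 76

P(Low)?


P(Low) = (17+29)/76 = 46/76 = 23/38

P(Low) = 23/38 ≈ 60.53%


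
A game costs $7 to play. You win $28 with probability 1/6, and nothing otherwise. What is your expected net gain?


E[gain] = (28-7)×1/6 + (-7)×5/6
= 7/2 - 35/6 = -7/3

Expected net gain = $-7/3 ≈ $-2.33


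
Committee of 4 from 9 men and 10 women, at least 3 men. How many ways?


Count by #men:
  3M,1W: C(9,3)×C(10,1)=840
  4M,0W: C(9,4)×C(10,0)=126
Total = 966

966


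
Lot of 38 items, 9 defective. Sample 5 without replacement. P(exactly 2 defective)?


Hypergeometric: C(9,2)×C(29,3)/C(38,5)
= 36×3654/501942 = 3132/11951

P(X=2) = 3132/11951 ≈ 26.21%


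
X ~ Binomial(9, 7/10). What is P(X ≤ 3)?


P(X ≤ 3) = Σ P(X=i) for i=0..3
P(X=0) = 19683/1000000000
P(X=1) = 413343/1000000000
P(X=2) = 964467/250000000
P(X=3) = 5250987/250000000
Sum = 12647421/500000000

P(X ≤ 3) = 12647421/500000000 ≈ 2.53%


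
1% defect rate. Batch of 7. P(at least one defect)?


P(all good) = (99/100)^7 = 93206534790699/100000000000000
P(≥1 defect) = 6793465209301/100000000000000

P = 6793465209301/100000000000000 ≈ 6.79%


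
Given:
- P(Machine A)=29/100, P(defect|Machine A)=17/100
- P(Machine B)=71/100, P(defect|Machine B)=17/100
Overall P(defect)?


P(B) = Σ P(B|Aᵢ)×P(Aᵢ)
  17/100×29/100 = 493/10000
  17/100×71/100 = 1207/10000
Sum = 17/100

P(defect) = 17/100 ≈ 17.00%


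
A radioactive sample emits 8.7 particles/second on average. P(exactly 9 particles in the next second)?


Poisson(λ=8.7): P(X=9) = e^(-λ)×λ^k/k!
= e^(-8.7) × 8.7^9 / 9!
≈ 0.000166585811 × 285544154.243 / 362880 ≈ 0.131084

P(X=9) ≈ 0.131084 ≈ 13.11%


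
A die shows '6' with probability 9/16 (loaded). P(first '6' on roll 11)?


Geometric: P(X=11) = (1-p)^(k-1)×p = (7/16)^10×9/16 = 2542277241/17592186044416

P(X=11) = 2542277241/17592186044416 ≈ 0.01%


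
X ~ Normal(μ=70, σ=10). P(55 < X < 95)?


z₁=(55-70)/10=-1.5, z₂=(95-70)/10=2.5
P = Φ(2.5) - Φ(-1.5) = 0.993790 - 0.066807 = 0.926983 ≈ 0.9270

P(55 < X < 95) ≈ 0.9270


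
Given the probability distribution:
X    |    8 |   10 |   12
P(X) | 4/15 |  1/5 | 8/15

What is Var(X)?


E[X] = 158/15
E[X²] = 1708/15
Var(X) = E[X²] - (E[X])² = 1708/15 - 24964/225 = 656/225

Var(X) = 656/225 ≈ 2.9156


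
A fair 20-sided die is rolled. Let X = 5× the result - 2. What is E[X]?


E[die] = (1+20)/2 = 21/2
E[X] = 5×21/2 - 2 = 101/2

E[X] = 101/2


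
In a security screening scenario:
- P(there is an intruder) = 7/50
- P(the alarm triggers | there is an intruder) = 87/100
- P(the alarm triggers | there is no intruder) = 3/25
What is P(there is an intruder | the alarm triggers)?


Using Bayes' theorem:
P(A|B) = P(B|A)·P(A) / P(B)

P(the alarm triggers) = 87/100 × 7/50 + 3/25 × 43/50
= 609/5000 + 129/1250 = 9/40

P(there is an intruder|the alarm triggers) = (609/5000) / (9/40) = 203/375

P(there is an intruder|the alarm triggers) = 203/375 ≈ 54.13%


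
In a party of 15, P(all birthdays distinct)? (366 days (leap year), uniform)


P(all different) = Π(366-i)/366 for i=0..14
= (366/366)×(365/366)×...×(352/366)
= 0.747702

P ≈ 0.7477 ≈ 74.77%


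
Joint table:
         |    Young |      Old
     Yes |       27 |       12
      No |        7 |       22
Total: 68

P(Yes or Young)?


P(Yes∨Young) = P(Yes) + P(Young) - P(Yes∧Young)
= (39 + 34 - 27)/68 = 46/68 = 23/34

P = 23/34 ≈ 67.65%


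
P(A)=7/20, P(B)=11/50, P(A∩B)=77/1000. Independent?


P(A)×P(B) = 77/1000
P(A∩B) = 77/1000
Equal ✓ → Independent

Yes, independent


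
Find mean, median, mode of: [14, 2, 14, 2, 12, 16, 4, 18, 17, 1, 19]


Sorted: [1, 2, 2, 4, 12, 14, 14, 16, 17, 18, 19]
Mean = 119/11
Median = 14
Freq: {14: 2, 2: 2, 12: 1, 16: 1, 4: 1, 18: 1, 17: 1, 1: 1, 19: 1}
Mode: [2, 14]

Mean=119/11, Median=14, Mode=[2, 14]


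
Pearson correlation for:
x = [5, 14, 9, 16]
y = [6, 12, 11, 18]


n=4, Σx=44, Σy=47, Σxy=585, Σx²=558, Σy²=625
r = (4×585 - 44×47)/√((4×558 - 44²)(4×625 - 47²))
= 272/√(296×291) = 272/√86136 ≈ 272/293.4894 ≈ 0.9268

r ≈ 0.9268


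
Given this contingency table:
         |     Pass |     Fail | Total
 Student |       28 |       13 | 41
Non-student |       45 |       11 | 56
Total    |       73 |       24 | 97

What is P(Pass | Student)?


P(Pass | Student) = 28/(28+13) = 28/41

P(Pass|Student) = 28/41 ≈ 68.29%


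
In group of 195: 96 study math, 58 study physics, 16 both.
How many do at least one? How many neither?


|A∪B| = 96+58-16 = 138
Neither = 195-138 = 57

At least one: 138; Neither: 57


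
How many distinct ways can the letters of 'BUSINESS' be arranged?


Letters: 8, freq: {'B': 1, 'U': 1, 'S': 3, 'I': 1, 'N': 1, 'E': 1}
8!/(1!×1!×3!×1!×1!×1!) = 40320/6 = 6720

6720


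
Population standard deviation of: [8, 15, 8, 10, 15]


Mean = 56/5
  (8-56/5)²=256/25
  (15-56/5)²=361/25
  (8-56/5)²=256/25
  (10-56/5)²=36/25
  (15-56/5)²=361/25
Σ(x-μ)² = 254/5
σ² = (254/5)/5 = 254/25

σ = √(254/25) ≈ 3.1875


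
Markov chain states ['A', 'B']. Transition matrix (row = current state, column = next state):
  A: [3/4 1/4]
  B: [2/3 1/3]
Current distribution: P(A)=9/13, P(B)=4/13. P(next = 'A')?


P(next=A) = Σᵢ P(now=i)×P(i→A)
= 9/13×3/4 + 4/13×2/3
= 27/52 + 8/39 = 113/156

P = 113/156 ≈ 0.7244


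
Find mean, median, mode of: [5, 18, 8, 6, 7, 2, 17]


Sorted: [2, 5, 6, 7, 8, 17, 18]
Mean = 63/7 = 9
Median = 7
Freq: {5: 1, 18: 1, 8: 1, 6: 1, 7: 1, 2: 1, 17: 1}
Mode: No mode

Mean=9, Median=7, Mode=No mode


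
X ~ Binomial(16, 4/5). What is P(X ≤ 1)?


P(X ≤ 1) = Σ P(X=i) for i=0..1
P(X=0) = 1/152587890625
P(X=1) = 64/152587890625
Sum = 13/30517578125

P(X ≤ 1) = 13/30517578125 ≈ 0.00%


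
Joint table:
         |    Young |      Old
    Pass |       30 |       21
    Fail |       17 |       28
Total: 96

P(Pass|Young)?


P(Pass|Young) = 30/(30+17) = 30/47

P = 30/47 ≈ 63.83%


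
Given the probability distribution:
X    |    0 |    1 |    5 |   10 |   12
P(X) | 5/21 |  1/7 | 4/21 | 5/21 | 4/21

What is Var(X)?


E[X] = 121/21
E[X²] = 393/7
Var(X) = E[X²] - (E[X])² = 393/7 - 14641/441 = 10118/441

Var(X) = 10118/441 ≈ 22.9433


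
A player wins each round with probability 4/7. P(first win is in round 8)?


Geometric: P(X=8) = (1-p)^(k-1)×p = (3/7)^7×4/7 = 8748/5764801

P(X=8) = 8748/5764801 ≈ 0.15%


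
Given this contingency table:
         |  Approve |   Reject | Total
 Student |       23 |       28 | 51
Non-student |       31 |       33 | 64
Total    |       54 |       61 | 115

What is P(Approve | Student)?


P(Approve | Student) = 23/(23+28) = 23/51

P(Approve|Student) = 23/51 ≈ 45.10%


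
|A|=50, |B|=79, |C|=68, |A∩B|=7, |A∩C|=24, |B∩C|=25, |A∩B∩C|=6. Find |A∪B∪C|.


|A∪B∪C| = 50+79+68-7-24-25+6 = 147

|A∪B∪C| = 147


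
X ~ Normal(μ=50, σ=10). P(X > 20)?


z = (20-50)/10 = -3.0
P(X > 20) = 1 - P(Z ≤ -3.0) = 1 - 0.0013 = 0.9987

P(X > 20) ≈ 0.9987


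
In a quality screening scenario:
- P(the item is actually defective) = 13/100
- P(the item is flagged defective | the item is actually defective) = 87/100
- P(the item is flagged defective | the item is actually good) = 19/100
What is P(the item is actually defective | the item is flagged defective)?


Using Bayes' theorem:
P(A|B) = P(B|A)·P(A) / P(B)

P(the item is flagged defective) = 87/100 × 13/100 + 19/100 × 87/100
= 1131/10000 + 1653/10000 = 174/625

P(the item is actually defective|the item is flagged defective) = (1131/10000) / (174/625) = 13/32

P(the item is actually defective|the item is flagged defective) = 13/32 ≈ 40.62%


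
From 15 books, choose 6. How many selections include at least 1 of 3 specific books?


Complement: C(15,6) - C(12,6) = 5005 - 924 = 4081

4081


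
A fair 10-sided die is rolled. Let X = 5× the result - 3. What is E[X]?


E[die] = (1+10)/2 = 11/2
E[X] = 5×11/2 - 3 = 49/2

E[X] = 49/2


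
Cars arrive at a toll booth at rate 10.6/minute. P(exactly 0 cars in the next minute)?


Poisson(λ=10.6): P(X=0) = e^(-λ)×λ^k/k!
= e^(-10.6) × 10.6^0 / 0!
≈ 2.491600973e-05 × 1 / 1 ≈ 0.000025

P(X=0) ≈ 0.000025 ≈ 0.00%


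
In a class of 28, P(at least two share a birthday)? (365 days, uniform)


P(all different) = Π(365-i)/365 for i=0..27
= 0.345539
P(match) = 1 - 0.345539 = 0.654461

P ≈ 0.6545 ≈ 65.45%


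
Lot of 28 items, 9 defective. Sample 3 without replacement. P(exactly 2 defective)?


Hypergeometric: C(9,2)×C(19,1)/C(28,3)
= 36×19/3276 = 19/91

P(X=2) = 19/91 ≈ 20.88%


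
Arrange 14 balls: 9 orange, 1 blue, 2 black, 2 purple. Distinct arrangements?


14!/(9!×1!×2!×2!) = 60060

60060


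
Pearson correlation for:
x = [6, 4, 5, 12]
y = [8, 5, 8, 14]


n=4, Σx=27, Σy=35, Σxy=276, Σx²=221, Σy²=349
r = (4×276 - 27×35)/√((4×221 - 27²)(4×349 - 35²))
= 159/√(155×171) = 159/√26505 ≈ 159/162.8036 ≈ 0.9766

r ≈ 0.9766


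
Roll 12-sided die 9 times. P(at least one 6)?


P(no 6)^9 = (11/12)^9 = 2357947691/5159780352
P(≥1) = 1 - 2357947691/5159780352 = 2801832661/5159780352

P = 2801832661/5159780352 ≈ 54.30%


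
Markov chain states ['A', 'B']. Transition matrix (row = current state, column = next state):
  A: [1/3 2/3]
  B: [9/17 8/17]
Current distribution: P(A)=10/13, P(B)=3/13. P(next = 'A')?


P(next=A) = Σᵢ P(now=i)×P(i→A)
= 10/13×1/3 + 3/13×9/17
= 10/39 + 27/221 = 251/663

P = 251/663 ≈ 0.3786


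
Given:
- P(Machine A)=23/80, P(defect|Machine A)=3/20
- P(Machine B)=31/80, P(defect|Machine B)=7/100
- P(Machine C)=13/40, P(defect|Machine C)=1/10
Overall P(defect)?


P(B) = Σ P(B|Aᵢ)×P(Aᵢ)
  3/20×23/80 = 69/1600
  7/100×31/80 = 217/8000
  1/10×13/40 = 13/400
Sum = 411/4000

P(defect) = 411/4000 ≈ 10.27%


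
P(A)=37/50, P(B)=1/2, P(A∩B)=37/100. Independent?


P(A)×P(B) = 37/100
P(A∩B) = 37/100
Equal ✓ → Independent

Yes, independent


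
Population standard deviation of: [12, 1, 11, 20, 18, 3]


Mean = 65/6
  (12-65/6)²=49/36
  (1-65/6)²=3481/36
  (11-65/6)²=1/36
  (20-65/6)²=3025/36
  (18-65/6)²=1849/36
  (3-65/6)²=2209/36
Σ(x-μ)² = 1769/6
σ² = (1769/6)/6 = 1769/36

σ = √(1769/36) ≈ 7.0099


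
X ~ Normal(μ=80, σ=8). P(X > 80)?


z = (80-80)/8 = 0.0
P(X > 80) = 1 - P(Z ≤ 0.0) = 1 - 0.5000 = 0.5000

P(X > 80) ≈ 0.5000


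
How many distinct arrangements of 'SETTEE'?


Letters: 6, freq: {'S': 1, 'E': 3, 'T': 2}
6!/(1!×3!×2!) = 720/12 = 60

60


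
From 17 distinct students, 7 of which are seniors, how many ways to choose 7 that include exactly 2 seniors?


Choose 2 of the 7 seniors and 5 of the other 10 students:
C(7,2)×C(10,5) = 21×252 = 5292

5292


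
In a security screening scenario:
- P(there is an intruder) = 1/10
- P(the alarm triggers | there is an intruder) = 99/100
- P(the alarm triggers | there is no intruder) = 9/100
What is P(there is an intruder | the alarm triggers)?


Using Bayes' theorem:
P(A|B) = P(B|A)·P(A) / P(B)

P(the alarm triggers) = 99/100 × 1/10 + 9/100 × 9/10
= 99/1000 + 81/1000 = 9/50

P(there is an intruder|the alarm triggers) = (99/1000) / (9/50) = 11/20

P(there is an intruder|the alarm triggers) = 11/20 ≈ 55.00%


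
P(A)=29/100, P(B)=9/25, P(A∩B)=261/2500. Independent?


P(A)×P(B) = 261/2500
P(A∩B) = 261/2500
Equal ✓ → Independent

Yes, independent


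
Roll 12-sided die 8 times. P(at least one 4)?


P(no 4)^8 = (11/12)^8 = 214358881/429981696
P(≥1) = 1 - 214358881/429981696 = 215622815/429981696

P = 215622815/429981696 ≈ 50.15%


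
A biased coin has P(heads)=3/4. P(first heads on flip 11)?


Geometric: P(X=11) = (1-p)^(k-1)×p = (1/4)^10×3/4 = 3/4194304

P(X=11) = 3/4194304 ≈ 0.00%


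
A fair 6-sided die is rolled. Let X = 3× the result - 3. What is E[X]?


E[die] = (1+6)/2 = 7/2
E[X] = 3×7/2 - 3 = 15/2

E[X] = 15/2


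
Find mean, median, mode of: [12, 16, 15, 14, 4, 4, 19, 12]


Sorted: [4, 4, 12, 12, 14, 15, 16, 19]
Mean = 96/8 = 12
Median = 13
Freq: {12: 2, 16: 1, 15: 1, 14: 1, 4: 2, 19: 1}
Mode: [4, 12]

Mean=12, Median=13, Mode=[4, 12]


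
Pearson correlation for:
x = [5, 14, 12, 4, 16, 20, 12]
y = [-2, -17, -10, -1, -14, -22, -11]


n=7, Σx=83, Σy=-77, Σxy=-1168, Σx²=1181, Σy²=1195
r = (7×(-1168) - 83×(-77))/√((7×1181 - 83²)(7×1195 - (-77)²))
= -1785/√(1378×2436) = -1785/√3356808 ≈ -1785/1832.1594 ≈ -0.9743

r ≈ -0.9743


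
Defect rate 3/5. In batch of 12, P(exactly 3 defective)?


Binomial: P(X=3) = C(12,3)×p^3×(1-p)^9
= 220 × 27/125 × 512/1953125 = 608256/48828125

P(X=3) = 608256/48828125 ≈ 1.25%


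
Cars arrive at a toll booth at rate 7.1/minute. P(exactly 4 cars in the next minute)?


Poisson(λ=7.1): P(X=4) = e^(-λ)×λ^k/k!
= e^(-7.1) × 7.1^4 / 4!
≈ 0.0008251049233 × 2541.1681 / 24 ≈ 0.087364

P(X=4) ≈ 0.087364 ≈ 8.74%


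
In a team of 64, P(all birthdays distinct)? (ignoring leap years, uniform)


P(all different) = Π(365-i)/365 for i=0..63
= (365/365)×(364/365)×...×(302/365)
= 0.002810

P ≈ 0.0028 ≈ 0.28%


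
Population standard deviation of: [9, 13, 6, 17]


Mean = 45/4
  (9-45/4)²=81/16
  (13-45/4)²=49/16
  (6-45/4)²=441/16
  (17-45/4)²=529/16
Σ(x-μ)² = 275/4
σ² = (275/4)/4 = 275/16

σ = √(275/16) ≈ 4.1458


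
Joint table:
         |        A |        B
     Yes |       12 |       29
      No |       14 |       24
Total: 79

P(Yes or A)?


P(Yes∨A) = P(Yes) + P(A) - P(Yes∧A)
= (41 + 26 - 12)/79 = 55/79

P = 55/79 ≈ 69.62%


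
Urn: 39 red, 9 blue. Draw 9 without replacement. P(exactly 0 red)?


Hypergeometric: C(39,0)×C(9,9)/C(48,9)
= 1×1/1677106640 = 1/1677106640

P(X=0) = 1/1677106640 ≈ 0.00%


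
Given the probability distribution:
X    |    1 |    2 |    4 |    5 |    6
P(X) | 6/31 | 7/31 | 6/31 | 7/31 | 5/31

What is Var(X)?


E[X] = 109/31
E[X²] = 485/31
Var(X) = E[X²] - (E[X])² = 485/31 - 11881/961 = 3154/961

Var(X) = 3154/961 ≈ 3.2820


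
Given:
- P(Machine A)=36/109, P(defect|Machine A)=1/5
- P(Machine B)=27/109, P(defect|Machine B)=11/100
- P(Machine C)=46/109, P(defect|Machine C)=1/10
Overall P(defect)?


P(B) = Σ P(B|Aᵢ)×P(Aᵢ)
  1/5×36/109 = 36/545
  11/100×27/109 = 297/10900
  1/10×46/109 = 23/545
Sum = 1477/10900

P(defect) = 1477/10900 ≈ 13.55%


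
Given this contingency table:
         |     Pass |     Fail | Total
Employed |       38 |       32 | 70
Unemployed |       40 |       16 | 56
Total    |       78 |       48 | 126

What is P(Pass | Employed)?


P(Pass | Employed) = 38/(38+32) = 38/70 = 19/35

P(Pass|Employed) = 19/35 ≈ 54.29%


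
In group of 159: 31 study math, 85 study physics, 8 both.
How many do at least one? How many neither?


|A∪B| = 31+85-8 = 108
Neither = 159-108 = 51

At least one: 108; Neither: 51


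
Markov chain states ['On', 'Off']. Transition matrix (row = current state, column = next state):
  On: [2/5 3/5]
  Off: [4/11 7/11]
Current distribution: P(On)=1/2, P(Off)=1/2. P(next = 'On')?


P(next=On) = Σᵢ P(now=i)×P(i→On)
= 1/2×2/5 + 1/2×4/11
= 1/5 + 2/11 = 21/55

P = 21/55 ≈ 0.3818


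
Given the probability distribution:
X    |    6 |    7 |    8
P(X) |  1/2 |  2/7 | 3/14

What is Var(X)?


E[X] = 47/7
E[X²] = 320/7
Var(X) = E[X²] - (E[X])² = 320/7 - 2209/49 = 31/49

Var(X) = 31/49 ≈ 0.6327


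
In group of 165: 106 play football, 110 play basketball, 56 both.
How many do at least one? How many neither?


|A∪B| = 106+110-56 = 160
Neither = 165-160 = 5

At least one: 160; Neither: 5


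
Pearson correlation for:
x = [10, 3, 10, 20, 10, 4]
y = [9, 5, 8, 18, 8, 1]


n=6, Σx=57, Σy=49, Σxy=629, Σx²=725, Σy²=559
r = (6×629 - 57×49)/√((6×725 - 57²)(6×559 - 49²))
= 981/√(1101×953) = 981/√1049253 ≈ 981/1024.3305 ≈ 0.9577

r ≈ 0.9577


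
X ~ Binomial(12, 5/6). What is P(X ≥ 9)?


P(X ≥ 9) = Σ P(X=i) for i=9..12
P(X=9) = 107421875/544195584
P(X=10) = 107421875/362797056
P(X=11) = 48828125/181398528
P(X=12) = 244140625/2176782336
Sum = 634765625/725594112

P(X ≥ 9) = 634765625/725594112 ≈ 87.48%


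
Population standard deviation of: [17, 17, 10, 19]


Mean = 63/4
  (17-63/4)²=25/16
  (17-63/4)²=25/16
  (10-63/4)²=529/16
  (19-63/4)²=169/16
Σ(x-μ)² = 187/4
σ² = (187/4)/4 = 187/16

σ = √(187/16) ≈ 3.4187


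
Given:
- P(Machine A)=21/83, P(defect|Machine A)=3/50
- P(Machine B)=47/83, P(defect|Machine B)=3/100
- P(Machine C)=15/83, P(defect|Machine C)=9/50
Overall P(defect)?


P(B) = Σ P(B|Aᵢ)×P(Aᵢ)
  3/50×21/83 = 63/4150
  3/100×47/83 = 141/8300
  9/50×15/83 = 27/830
Sum = 537/8300

P(defect) = 537/8300 ≈ 6.47%


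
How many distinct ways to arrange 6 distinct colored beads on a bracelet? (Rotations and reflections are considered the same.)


Free circular arrangements: rotations and reflections both identified.
(n-1)!/2 = 5!/2 = 120/2 = 60

60


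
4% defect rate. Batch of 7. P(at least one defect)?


P(all good) = (24/25)^7 = 4586471424/6103515625
P(≥1 defect) = 1517044201/6103515625

P = 1517044201/6103515625 ≈ 24.86%


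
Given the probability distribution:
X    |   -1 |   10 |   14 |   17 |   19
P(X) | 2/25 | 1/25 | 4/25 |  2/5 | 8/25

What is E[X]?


E[X] = Σ x·P(X=x)
= (-1)×(2/25) + (10)×(1/25) + (14)×(4/25) + (17)×(2/5) + (19)×(8/25)
= 386/25

E[X] = 386/25


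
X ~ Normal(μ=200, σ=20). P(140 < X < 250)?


z₁=(140-200)/20=-3.0, z₂=(250-200)/20=2.5
P = Φ(2.5) - Φ(-3.0) = 0.993790 - 0.001350 = 0.992440 ≈ 0.9924

P(140 < X < 250) ≈ 0.9924


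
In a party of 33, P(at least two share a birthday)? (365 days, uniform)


P(all different) = Π(365-i)/365 for i=0..32
= 0.225028
P(match) = 1 - 0.225028 = 0.774972

P ≈ 0.7750 ≈ 77.50%


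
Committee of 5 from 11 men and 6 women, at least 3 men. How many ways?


Count by #men:
  3M,2W: C(11,3)×C(6,2)=2475
  4M,1W: C(11,4)×C(6,1)=1980
  5M,0W: C(11,5)×C(6,0)=462
Total = 4917

4917


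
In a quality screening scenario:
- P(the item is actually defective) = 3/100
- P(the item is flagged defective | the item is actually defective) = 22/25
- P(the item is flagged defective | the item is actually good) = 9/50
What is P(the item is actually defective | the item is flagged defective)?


Using Bayes' theorem:
P(A|B) = P(B|A)·P(A) / P(B)

P(the item is flagged defective) = 22/25 × 3/100 + 9/50 × 97/100
= 33/1250 + 873/5000 = 201/1000

P(the item is actually defective|the item is flagged defective) = (33/1250) / (201/1000) = 44/335

P(the item is actually defective|the item is flagged defective) = 44/335 ≈ 13.13%


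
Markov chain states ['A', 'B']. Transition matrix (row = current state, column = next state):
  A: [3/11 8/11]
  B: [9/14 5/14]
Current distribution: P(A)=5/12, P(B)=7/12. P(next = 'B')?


P(next=B) = Σᵢ P(now=i)×P(i→B)
= 5/12×8/11 + 7/12×5/14
= 10/33 + 5/24 = 45/88

P = 45/88 ≈ 0.5114


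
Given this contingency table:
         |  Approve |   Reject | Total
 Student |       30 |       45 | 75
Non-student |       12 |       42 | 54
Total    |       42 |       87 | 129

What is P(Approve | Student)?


P(Approve | Student) = 30/(30+45) = 30/75 = 2/5

P(Approve|Student) = 2/5 ≈ 40.00%


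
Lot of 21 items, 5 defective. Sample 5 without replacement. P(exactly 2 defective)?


Hypergeometric: C(5,2)×C(16,3)/C(21,5)
= 10×560/20349 = 800/2907

P(X=2) = 800/2907 ≈ 27.52%


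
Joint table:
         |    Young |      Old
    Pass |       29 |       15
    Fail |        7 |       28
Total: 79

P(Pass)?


P(Pass) = (29+15)/79 = 44/79

P(Pass) = 44/79 ≈ 55.70%


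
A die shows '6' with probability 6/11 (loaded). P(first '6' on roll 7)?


Geometric: P(X=7) = (1-p)^(k-1)×p = (5/11)^6×6/11 = 93750/19487171

P(X=7) = 93750/19487171 ≈ 0.48%


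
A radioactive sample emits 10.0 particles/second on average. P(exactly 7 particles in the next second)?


Poisson(λ=10.0): P(X=7) = e^(-λ)×λ^k/k!
= e^(-10.0) × 10.0^7 / 7!
≈ 4.539992976e-05 × 10000000 / 5040 ≈ 0.090079

P(X=7) ≈ 0.090079 ≈ 9.01%


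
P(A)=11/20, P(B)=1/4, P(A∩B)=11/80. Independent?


P(A)×P(B) = 11/80
P(A∩B) = 11/80
Equal ✓ → Independent

Yes, independent


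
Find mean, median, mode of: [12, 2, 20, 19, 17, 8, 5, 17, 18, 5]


Sorted: [2, 5, 5, 8, 12, 17, 17, 18, 19, 20]
Mean = 123/10
Median = 29/2
Freq: {12: 1, 2: 1, 20: 1, 19: 1, 17: 2, 8: 1, 5: 2, 18: 1}
Mode: [5, 17]

Mean=123/10, Median=29/2, Mode=[5, 17]


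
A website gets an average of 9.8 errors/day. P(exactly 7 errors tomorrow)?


Poisson(λ=9.8): P(X=7) = e^(-λ)×λ^k/k!
= e^(-9.8) × 9.8^7 / 7!
≈ 5.545159943e-05 × 8681255.33247 / 5040 ≈ 0.095514

P(X=7) ≈ 0.095514 ≈ 9.55%


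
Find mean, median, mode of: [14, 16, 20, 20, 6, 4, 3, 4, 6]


Sorted: [3, 4, 4, 6, 6, 14, 16, 20, 20]
Mean = 93/9 = 31/3
Median = 6
Freq: {14: 1, 16: 1, 20: 2, 6: 2, 4: 2, 3: 1}
Mode: [4, 6, 20]

Mean=31/3, Median=6, Mode=[4, 6, 20]


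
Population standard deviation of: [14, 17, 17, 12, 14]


Mean = 74/5
  (14-74/5)²=16/25
  (17-74/5)²=121/25
  (17-74/5)²=121/25
  (12-74/5)²=196/25
  (14-74/5)²=16/25
Σ(x-μ)² = 94/5
σ² = (94/5)/5 = 94/25

σ = √(94/25) ≈ 1.9391


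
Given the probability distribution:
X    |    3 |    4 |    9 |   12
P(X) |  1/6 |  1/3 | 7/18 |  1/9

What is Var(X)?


E[X] = 20/3
E[X²] = 163/3
Var(X) = E[X²] - (E[X])² = 163/3 - 400/9 = 89/9

Var(X) = 89/9 ≈ 9.8889


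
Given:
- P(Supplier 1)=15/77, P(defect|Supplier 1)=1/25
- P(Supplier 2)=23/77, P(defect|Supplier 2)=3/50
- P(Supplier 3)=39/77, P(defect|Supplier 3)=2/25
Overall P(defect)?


P(B) = Σ P(B|Aᵢ)×P(Aᵢ)
  1/25×15/77 = 3/385
  3/50×23/77 = 69/3850
  2/25×39/77 = 78/1925
Sum = 51/770

P(defect) = 51/770 ≈ 6.62%


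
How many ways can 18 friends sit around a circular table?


Circular arrangements of 18 distinct objects: fix one position to break rotational symmetry.
(n-1)! = 17! = 355687428096000

355687428096000


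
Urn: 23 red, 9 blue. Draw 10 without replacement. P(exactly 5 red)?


Hypergeometric: C(23,5)×C(9,5)/C(32,10)
= 33649×126/64512240 = 30723/467480

P(X=5) = 30723/467480 ≈ 6.57%


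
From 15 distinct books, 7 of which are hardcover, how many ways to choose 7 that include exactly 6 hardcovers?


Choose 6 of the 7 hardcovers and 1 of the other 8 books:
C(7,6)×C(8,1) = 7×8 = 56

56


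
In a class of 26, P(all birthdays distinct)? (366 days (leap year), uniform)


P(all different) = Π(366-i)/366 for i=0..25
= (366/366)×(365/366)×...×(341/366)
= 0.402786

P ≈ 0.4028 ≈ 40.28%


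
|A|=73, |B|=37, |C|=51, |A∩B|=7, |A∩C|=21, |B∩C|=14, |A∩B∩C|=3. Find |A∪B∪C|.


|A∪B∪C| = 73+37+51-7-21-14+3 = 122

|A∪B∪C| = 122


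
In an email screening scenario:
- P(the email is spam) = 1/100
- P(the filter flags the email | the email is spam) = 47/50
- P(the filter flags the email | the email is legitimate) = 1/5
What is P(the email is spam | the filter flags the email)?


Using Bayes' theorem:
P(A|B) = P(B|A)·P(A) / P(B)

P(the filter flags the email) = 47/50 × 1/100 + 1/5 × 99/100
= 47/5000 + 99/500 = 1037/5000

P(the email is spam|the filter flags the email) = (47/5000) / (1037/5000) = 47/1037

P(the email is spam|the filter flags the email) = 47/1037 ≈ 4.53%


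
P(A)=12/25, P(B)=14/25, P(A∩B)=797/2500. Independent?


P(A)×P(B) = 168/625
P(A∩B) = 797/2500
Not equal → NOT independent

No, not independent


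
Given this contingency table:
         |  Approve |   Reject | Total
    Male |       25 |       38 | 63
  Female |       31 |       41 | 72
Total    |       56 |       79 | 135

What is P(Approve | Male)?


P(Approve | Male) = 25/(25+38) = 25/63

P(Approve|Male) = 25/63 ≈ 39.68%


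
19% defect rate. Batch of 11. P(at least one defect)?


P(all good) = (81/100)^11 = 984770902183611232881/10000000000000000000000
P(≥1 defect) = 9015229097816388767119/10000000000000000000000

P = 9015229097816388767119/10000000000000000000000 ≈ 90.15%


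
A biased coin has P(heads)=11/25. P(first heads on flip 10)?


Geometric: P(X=10) = (1-p)^(k-1)×p = (14/25)^9×11/25 = 227271514624/95367431640625

P(X=10) = 227271514624/95367431640625 ≈ 0.24%


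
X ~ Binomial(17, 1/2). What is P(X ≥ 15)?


P(X ≥ 15) = Σ P(X=i) for i=15..17
P(X=15) = 17/16384
P(X=16) = 17/131072
P(X=17) = 1/131072
Sum = 77/65536

P(X ≥ 15) = 77/65536 ≈ 0.12%


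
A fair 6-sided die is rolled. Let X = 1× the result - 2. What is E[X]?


E[die] = (1+6)/2 = 7/2
E[X] = 1×7/2 - 2 = 3/2

E[X] = 3/2


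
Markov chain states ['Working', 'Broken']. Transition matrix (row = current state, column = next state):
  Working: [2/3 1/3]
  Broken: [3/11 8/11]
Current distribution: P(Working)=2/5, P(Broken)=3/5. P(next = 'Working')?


P(next=Working) = Σᵢ P(now=i)×P(i→Working)
= 2/5×2/3 + 3/5×3/11
= 4/15 + 9/55 = 71/165

P = 71/165 ≈ 0.4303


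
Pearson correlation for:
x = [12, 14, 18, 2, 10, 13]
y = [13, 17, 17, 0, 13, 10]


n=6, Σx=69, Σy=70, Σxy=960, Σx²=937, Σy²=1016
r = (6×960 - 69×70)/√((6×937 - 69²)(6×1016 - 70²))
= 930/√(861×1196) = 930/√1029756 ≈ 930/1014.7689 ≈ 0.9165

r ≈ 0.9165


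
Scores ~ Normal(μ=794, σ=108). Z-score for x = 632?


z = (x - μ)/σ = (632 - 794)/108 = -1.5

z = -1.5


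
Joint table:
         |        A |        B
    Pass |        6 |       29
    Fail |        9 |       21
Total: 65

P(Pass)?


P(Pass) = (6+29)/65 = 35/65 = 7/13

P(Pass) = 7/13 ≈ 53.85%


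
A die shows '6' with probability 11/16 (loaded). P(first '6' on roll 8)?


Geometric: P(X=8) = (1-p)^(k-1)×p = (5/16)^7×11/16 = 859375/4294967296

P(X=8) = 859375/4294967296 ≈ 0.02%


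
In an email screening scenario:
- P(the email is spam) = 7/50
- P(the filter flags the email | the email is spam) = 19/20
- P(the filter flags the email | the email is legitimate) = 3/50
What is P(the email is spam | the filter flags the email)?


Using Bayes' theorem:
P(A|B) = P(B|A)·P(A) / P(B)

P(the filter flags the email) = 19/20 × 7/50 + 3/50 × 43/50
= 133/1000 + 129/2500 = 923/5000

P(the email is spam|the filter flags the email) = (133/1000) / (923/5000) = 665/923

P(the email is spam|the filter flags the email) = 665/923 ≈ 72.05%


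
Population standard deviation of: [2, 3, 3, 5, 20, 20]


Mean = 53/6
  (2-53/6)²=1681/36
  (3-53/6)²=1225/36
  (3-53/6)²=1225/36
  (5-53/6)²=529/36
  (20-53/6)²=4489/36
  (20-53/6)²=4489/36
Σ(x-μ)² = 2273/6
σ² = (2273/6)/6 = 2273/36

σ = √(2273/36) ≈ 7.9460


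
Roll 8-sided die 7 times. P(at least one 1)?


P(no 1)^7 = (7/8)^7 = 823543/2097152
P(≥1) = 1 - 823543/2097152 = 1273609/2097152

P = 1273609/2097152 ≈ 60.73%


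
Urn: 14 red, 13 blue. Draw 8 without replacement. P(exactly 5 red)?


Hypergeometric: C(14,5)×C(13,3)/C(27,8)
= 2002×286/2220075 = 4004/15525

P(X=5) = 4004/15525 ≈ 25.79%


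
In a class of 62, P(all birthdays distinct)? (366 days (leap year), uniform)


P(all different) = Π(366-i)/366 for i=0..61
= (366/366)×(365/366)×...×(305/366)
= 0.004156

P ≈ 0.0042 ≈ 0.42%


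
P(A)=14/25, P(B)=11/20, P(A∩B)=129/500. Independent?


P(A)×P(B) = 77/250
P(A∩B) = 129/500
Not equal → NOT independent

No, not independent


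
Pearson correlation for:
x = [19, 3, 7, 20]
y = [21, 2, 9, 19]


n=4, Σx=49, Σy=51, Σxy=848, Σx²=819, Σy²=887
r = (4×848 - 49×51)/√((4×819 - 49²)(4×887 - 51²))
= 893/√(875×947) = 893/√828625 ≈ 893/910.2884 ≈ 0.9810

r ≈ 0.9810


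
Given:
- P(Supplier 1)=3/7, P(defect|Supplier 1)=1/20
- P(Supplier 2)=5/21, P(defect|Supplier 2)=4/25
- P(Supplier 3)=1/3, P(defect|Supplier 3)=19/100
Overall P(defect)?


P(B) = Σ P(B|Aᵢ)×P(Aᵢ)
  1/20×3/7 = 3/140
  4/25×5/21 = 4/105
  19/100×1/3 = 19/300
Sum = 43/350

P(defect) = 43/350 ≈ 12.29%
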